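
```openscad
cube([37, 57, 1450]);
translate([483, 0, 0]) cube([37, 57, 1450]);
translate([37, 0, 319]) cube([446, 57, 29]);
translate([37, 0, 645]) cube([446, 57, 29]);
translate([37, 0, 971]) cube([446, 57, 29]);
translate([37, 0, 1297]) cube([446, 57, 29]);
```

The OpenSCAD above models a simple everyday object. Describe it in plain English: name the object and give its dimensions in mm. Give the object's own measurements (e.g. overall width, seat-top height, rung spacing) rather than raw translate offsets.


A straight ladder. Two 37×57 mm vertical rails, 1450 mm tall, stand 520 mm apart (outside-to-outside) with their front faces coplanar on the −y side. 4 rungs, each 57 mm deep and 29 mm tall, span between the inner faces of the rails, front faces flush with the rails. The lowest rung's underside is at z = 319 mm and rungs are spaced 326 mm apart (underside to underside).


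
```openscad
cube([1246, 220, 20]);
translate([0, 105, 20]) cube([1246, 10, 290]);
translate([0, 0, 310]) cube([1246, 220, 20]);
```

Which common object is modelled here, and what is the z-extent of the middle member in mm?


An I-beam. The web height is 290 mm.

Two wide flanges with a thin centred web — an I-beam. Overall 330 mm minus two 20 mm flanges gives a web of 330 − 2·20 = 290 mm.


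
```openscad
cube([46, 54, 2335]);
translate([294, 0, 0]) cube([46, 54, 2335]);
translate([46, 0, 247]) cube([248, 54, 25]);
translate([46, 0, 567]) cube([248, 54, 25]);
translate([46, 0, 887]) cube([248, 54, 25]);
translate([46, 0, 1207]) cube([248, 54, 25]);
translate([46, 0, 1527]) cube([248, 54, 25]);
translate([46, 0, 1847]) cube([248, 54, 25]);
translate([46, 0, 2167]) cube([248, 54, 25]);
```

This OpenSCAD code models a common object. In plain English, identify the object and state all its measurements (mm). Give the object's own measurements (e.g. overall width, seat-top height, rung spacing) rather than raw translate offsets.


A straight ladder. Two 46×54 mm vertical rails, 2335 mm tall, stand 340 mm apart (outside-to-outside) with their front faces coplanar on the −y side. 7 rungs, each 54 mm deep and 25 mm tall, span between the inner faces of the rails, front faces flush with the rails. The lowest rung's underside is at z = 247 mm and rungs are spaced 320 mm apart (underside to underside).


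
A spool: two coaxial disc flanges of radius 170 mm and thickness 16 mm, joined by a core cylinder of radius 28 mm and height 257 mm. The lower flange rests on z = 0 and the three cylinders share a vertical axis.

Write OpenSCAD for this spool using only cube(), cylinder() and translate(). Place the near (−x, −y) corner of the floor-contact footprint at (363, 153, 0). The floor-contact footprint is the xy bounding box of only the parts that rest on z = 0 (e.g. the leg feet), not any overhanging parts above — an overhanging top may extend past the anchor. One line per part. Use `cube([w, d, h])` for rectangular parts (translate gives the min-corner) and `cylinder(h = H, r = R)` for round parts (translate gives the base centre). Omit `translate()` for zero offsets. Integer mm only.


translate([533, 323, 0]) cylinder(h = 16, r = 170);
translate([533, 323, 16]) cylinder(h = 257, r = 28);
translate([533, 323, 273]) cylinder(h = 16, r = 170);


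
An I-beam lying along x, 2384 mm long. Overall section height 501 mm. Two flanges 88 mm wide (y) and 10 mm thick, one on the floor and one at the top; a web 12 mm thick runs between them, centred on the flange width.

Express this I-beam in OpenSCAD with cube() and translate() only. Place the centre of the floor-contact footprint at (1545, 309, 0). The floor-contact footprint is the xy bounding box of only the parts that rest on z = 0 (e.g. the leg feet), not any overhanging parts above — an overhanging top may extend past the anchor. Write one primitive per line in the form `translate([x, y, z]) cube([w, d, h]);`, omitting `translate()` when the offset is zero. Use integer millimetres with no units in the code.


translate([353, 265, 0]) cube([2384, 88, 10]);
translate([353, 303, 10]) cube([2384, 12, 481]);
translate([353, 265, 491]) cube([2384, 88, 10]);


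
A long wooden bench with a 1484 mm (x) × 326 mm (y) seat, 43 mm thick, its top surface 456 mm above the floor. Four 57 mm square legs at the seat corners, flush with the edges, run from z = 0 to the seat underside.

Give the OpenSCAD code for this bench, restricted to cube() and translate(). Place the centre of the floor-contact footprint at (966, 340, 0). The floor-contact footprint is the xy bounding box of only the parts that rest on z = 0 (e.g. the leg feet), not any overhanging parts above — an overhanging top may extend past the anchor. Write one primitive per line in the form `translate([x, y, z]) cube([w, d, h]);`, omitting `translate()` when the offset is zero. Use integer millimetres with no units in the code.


translate([224, 177, 413]) cube([1484, 326, 43]);
translate([224, 177, 0]) cube([57, 57, 413]);
translate([224, 446, 0]) cube([57, 57, 413]);
translate([1651, 177, 0]) cube([57, 57, 413]);
translate([1651, 446, 0]) cube([57, 57, 413]);


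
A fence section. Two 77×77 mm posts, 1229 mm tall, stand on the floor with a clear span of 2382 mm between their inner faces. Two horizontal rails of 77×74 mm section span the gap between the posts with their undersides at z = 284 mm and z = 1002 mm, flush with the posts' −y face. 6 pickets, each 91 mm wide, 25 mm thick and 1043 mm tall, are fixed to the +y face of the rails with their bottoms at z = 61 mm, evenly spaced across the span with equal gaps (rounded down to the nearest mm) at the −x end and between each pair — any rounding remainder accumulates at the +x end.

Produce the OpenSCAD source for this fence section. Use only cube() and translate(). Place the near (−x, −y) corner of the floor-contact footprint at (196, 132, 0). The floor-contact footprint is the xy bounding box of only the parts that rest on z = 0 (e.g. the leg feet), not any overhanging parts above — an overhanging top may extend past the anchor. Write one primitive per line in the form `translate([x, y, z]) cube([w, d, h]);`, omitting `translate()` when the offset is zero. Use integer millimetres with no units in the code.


translate([196, 132, 0]) cube([77, 77, 1229]);
translate([2655, 132, 0]) cube([77, 77, 1229]);
translate([273, 132, 284]) cube([2382, 77, 74]);
translate([273, 132, 1002]) cube([2382, 77, 74]);
translate([535, 209, 61]) cube([91, 25, 1043]);
translate([888, 209, 61]) cube([91, 25, 1043]);
translate([1241, 209, 61]) cube([91, 25, 1043]);
translate([1594, 209, 61]) cube([91, 25, 1043]);
translate([1947, 209, 61]) cube([91, 25, 1043]);
translate([2300, 209, 61]) cube([91, 25, 1043]);


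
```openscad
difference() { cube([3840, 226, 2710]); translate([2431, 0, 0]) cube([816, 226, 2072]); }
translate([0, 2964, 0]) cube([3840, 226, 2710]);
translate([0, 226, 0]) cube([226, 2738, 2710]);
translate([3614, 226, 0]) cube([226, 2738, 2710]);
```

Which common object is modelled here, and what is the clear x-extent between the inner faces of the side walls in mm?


A single room. The interior width is 3388 mm.

Four walls enclosing a rectangle with a door in the front wall — a room. Outside width 3840 minus two 226 mm walls gives 3388 mm.


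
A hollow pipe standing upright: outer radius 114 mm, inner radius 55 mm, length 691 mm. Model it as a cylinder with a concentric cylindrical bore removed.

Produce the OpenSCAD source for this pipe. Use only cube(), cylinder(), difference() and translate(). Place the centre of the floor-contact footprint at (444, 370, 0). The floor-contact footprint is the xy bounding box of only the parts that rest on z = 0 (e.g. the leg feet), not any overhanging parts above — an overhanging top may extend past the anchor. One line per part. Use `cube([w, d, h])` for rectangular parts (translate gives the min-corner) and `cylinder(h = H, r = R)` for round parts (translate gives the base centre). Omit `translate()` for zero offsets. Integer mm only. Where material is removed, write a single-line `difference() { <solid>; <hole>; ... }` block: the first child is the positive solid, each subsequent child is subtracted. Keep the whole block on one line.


difference() { translate([444, 370, 0]) cylinder(h = 691, r = 114); translate([444, 370, 0]) cylinder(h = 691, r = 55); }


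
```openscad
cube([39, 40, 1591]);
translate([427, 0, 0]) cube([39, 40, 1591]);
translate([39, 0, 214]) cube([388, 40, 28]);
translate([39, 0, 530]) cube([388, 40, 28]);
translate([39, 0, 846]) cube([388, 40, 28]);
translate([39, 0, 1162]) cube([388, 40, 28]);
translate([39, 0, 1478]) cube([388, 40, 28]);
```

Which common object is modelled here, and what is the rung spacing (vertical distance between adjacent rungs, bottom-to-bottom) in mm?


A ladder. The rung spacing is 316 mm.

Two tall 39×40 posts with 5 short bars between them — a ladder. Adjacent rungs sit at z = 214 and z = 530, so the spacing is 530 − 214 = 316 mm.


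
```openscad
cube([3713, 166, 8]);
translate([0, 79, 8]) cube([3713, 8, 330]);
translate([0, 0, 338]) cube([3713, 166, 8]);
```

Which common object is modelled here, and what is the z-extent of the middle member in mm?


An I-beam. The web height is 330 mm.

Two wide flanges with a thin centred web — an I-beam. Overall 346 mm minus two 8 mm flanges gives a web of 346 − 2·8 = 330 mm.


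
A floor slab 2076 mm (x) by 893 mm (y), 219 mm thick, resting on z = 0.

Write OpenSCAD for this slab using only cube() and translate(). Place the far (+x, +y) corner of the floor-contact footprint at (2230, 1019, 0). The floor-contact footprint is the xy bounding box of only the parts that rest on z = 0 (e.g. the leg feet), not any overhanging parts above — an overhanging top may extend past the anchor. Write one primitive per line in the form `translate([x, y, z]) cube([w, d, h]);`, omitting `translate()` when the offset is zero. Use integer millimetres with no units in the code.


translate([154, 126, 0]) cube([2076, 893, 219]);


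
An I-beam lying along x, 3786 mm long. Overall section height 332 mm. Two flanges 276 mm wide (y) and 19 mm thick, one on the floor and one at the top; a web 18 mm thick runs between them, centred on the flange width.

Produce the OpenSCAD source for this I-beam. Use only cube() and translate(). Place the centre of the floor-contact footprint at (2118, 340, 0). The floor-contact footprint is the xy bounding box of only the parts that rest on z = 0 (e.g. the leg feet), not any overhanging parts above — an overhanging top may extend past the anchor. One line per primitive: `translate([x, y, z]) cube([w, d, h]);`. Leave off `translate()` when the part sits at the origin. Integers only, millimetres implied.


translate([225, 202, 0]) cube([3786, 276, 19]);
translate([225, 331, 19]) cube([3786, 18, 294]);
translate([225, 202, 313]) cube([3786, 276, 19]);


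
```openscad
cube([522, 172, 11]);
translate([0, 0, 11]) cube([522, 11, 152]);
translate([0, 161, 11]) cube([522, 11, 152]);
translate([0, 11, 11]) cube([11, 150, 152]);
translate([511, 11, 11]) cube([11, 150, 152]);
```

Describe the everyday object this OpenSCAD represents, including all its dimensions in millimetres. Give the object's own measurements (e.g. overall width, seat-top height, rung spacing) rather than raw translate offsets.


An open-topped rectangular box: outside dimensions 522×172×163 mm, with a uniform wall and base thickness of 11 mm. The base is a full 522×172 slab on the floor; four walls sit on top of the base. The front and back walls (the −y and +y sides) span the full width; the two side walls fit between them.


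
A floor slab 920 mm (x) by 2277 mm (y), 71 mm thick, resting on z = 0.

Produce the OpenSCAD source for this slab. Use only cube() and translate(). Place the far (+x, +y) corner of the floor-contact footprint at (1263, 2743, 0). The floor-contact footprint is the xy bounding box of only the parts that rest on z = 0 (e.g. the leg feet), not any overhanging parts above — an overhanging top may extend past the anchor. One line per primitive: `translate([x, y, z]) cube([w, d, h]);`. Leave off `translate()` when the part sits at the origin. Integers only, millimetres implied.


translate([343, 466, 0]) cube([920, 2277, 71]);


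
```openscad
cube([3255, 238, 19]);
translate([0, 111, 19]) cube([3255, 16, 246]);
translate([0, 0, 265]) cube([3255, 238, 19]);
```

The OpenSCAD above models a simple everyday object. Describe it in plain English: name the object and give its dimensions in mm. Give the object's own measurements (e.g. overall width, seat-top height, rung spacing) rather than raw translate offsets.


An I-beam lying along x, 3255 mm long. Overall section height 284 mm. Two flanges 238 mm wide (y) and 19 mm thick, one on the floor and one at the top; a web 16 mm thick runs between them, centred on the flange width.


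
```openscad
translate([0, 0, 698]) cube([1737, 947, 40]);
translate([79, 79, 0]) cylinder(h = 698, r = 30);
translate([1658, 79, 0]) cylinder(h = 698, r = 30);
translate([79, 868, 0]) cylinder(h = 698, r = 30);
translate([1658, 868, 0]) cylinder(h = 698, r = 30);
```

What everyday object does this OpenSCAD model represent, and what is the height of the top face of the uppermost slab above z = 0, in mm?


A table. The table height is 738 mm.

A 1737×947×40 slab sits at z = 698 on four Ø60 mm round legs — a table. The top surface is at 698 + 40 = 738 mm.


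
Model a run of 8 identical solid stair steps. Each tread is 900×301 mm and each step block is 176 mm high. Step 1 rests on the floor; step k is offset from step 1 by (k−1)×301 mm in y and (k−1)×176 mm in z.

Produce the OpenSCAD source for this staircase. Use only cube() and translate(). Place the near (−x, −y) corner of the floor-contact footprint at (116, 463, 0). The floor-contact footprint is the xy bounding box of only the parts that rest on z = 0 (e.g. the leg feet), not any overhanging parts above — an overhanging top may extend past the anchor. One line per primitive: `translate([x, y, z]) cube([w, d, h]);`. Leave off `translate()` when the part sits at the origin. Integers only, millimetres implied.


translate([116, 463, 0]) cube([900, 301, 176]);
translate([116, 764, 176]) cube([900, 301, 176]);
translate([116, 1065, 352]) cube([900, 301, 176]);
translate([116, 1366, 528]) cube([900, 301, 176]);
translate([116, 1667, 704]) cube([900, 301, 176]);
translate([116, 1968, 880]) cube([900, 301, 176]);
translate([116, 2269, 1056]) cube([900, 301, 176]);
translate([116, 2570, 1232]) cube([900, 301, 176]);


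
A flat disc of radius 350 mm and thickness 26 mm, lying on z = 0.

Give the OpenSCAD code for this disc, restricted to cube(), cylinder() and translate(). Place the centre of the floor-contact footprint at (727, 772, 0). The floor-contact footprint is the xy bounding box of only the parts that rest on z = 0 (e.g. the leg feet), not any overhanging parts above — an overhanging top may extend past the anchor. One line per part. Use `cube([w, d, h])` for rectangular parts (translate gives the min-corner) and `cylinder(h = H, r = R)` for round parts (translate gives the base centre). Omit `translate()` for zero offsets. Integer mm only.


translate([727, 772, 0]) cylinder(h = 26, r = 350);


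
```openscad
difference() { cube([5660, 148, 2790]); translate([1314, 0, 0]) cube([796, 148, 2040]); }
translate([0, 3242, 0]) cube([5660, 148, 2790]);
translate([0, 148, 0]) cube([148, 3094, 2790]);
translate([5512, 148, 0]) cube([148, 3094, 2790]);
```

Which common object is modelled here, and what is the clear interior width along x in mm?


A single room. The interior width is 5364 mm.

Four walls enclosing a rectangle with a door in the front wall — a room. Outside width 5660 minus two 148 mm walls gives 5364 mm.


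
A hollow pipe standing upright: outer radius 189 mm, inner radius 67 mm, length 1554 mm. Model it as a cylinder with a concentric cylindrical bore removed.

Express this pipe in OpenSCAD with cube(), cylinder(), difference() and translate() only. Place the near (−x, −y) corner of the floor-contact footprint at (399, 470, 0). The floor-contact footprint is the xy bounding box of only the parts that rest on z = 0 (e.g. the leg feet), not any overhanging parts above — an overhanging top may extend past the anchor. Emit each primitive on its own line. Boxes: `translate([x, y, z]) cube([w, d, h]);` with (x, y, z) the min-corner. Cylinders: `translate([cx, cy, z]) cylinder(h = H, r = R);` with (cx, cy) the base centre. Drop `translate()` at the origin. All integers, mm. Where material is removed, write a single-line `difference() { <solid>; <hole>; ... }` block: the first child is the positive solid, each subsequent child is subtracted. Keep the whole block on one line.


difference() { translate([588, 659, 0]) cylinder(h = 1554, r = 189); translate([588, 659, 0]) cylinder(h = 1554, r = 67); }


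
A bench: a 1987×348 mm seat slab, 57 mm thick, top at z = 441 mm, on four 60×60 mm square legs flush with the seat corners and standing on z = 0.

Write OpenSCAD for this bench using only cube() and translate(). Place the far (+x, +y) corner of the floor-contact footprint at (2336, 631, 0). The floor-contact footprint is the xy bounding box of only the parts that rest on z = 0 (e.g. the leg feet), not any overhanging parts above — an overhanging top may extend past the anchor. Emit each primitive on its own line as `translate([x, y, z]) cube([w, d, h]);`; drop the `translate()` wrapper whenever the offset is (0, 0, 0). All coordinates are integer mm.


// leg_h = 441 − 57 = 384
translate([349, 283, 384]) cube([1987, 348, 57]);
translate([349, 283, 0]) cube([60, 60, 384]);
translate([349, 571, 0]) cube([60, 60, 384]);
translate([2276, 283, 0]) cube([60, 60, 384]);
translate([2276, 571, 0]) cube([60, 60, 384]);


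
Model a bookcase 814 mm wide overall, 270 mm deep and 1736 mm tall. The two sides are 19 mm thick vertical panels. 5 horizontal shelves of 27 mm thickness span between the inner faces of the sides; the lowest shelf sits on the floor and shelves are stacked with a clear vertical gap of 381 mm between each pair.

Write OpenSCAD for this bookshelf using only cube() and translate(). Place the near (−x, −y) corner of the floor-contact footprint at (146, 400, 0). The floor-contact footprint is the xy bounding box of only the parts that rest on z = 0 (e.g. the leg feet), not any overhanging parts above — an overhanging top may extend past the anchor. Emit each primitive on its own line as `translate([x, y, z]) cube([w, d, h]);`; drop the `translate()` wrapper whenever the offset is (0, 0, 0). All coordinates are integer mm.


translate([146, 400, 0]) cube([19, 270, 1736]);
translate([941, 400, 0]) cube([19, 270, 1736]);
translate([165, 400, 0]) cube([776, 270, 27]);
translate([165, 400, 408]) cube([776, 270, 27]);
translate([165, 400, 816]) cube([776, 270, 27]);
translate([165, 400, 1224]) cube([776, 270, 27]);
translate([165, 400, 1632]) cube([776, 270, 27]);


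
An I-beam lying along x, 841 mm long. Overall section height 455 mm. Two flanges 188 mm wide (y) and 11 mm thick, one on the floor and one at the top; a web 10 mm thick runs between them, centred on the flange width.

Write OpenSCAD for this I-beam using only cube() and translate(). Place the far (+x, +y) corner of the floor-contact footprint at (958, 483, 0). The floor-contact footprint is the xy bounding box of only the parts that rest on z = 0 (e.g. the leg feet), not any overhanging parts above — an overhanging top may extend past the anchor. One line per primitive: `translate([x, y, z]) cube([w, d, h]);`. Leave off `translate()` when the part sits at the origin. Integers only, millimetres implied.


translate([117, 295, 0]) cube([841, 188, 11]);
translate([117, 384, 11]) cube([841, 10, 433]);
translate([117, 295, 444]) cube([841, 188, 11]);


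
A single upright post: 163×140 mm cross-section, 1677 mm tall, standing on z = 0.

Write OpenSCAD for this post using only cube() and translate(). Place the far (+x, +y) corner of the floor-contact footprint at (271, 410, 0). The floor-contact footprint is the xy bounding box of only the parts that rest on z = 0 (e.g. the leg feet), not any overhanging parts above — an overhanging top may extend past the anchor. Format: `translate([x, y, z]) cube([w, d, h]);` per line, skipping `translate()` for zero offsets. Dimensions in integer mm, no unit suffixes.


translate([108, 270, 0]) cube([163, 140, 1677]);


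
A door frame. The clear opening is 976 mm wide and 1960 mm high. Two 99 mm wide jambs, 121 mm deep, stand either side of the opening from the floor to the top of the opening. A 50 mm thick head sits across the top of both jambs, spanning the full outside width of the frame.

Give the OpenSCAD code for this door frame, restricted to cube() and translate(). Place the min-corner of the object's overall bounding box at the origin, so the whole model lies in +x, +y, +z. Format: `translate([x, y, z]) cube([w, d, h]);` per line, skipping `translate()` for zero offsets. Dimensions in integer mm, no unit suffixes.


cube([99, 121, 1960]);
translate([1075, 0, 0]) cube([99, 121, 1960]);
translate([0, 0, 1960]) cube([1174, 121, 50]);


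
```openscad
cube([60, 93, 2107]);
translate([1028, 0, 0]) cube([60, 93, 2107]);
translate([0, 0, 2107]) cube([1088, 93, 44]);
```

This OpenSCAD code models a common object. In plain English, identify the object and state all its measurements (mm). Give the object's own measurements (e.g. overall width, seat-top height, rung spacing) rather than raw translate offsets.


A door frame. The clear opening is 968 mm wide and 2107 mm high. Two 60 mm wide jambs, 93 mm deep, stand either side of the opening from the floor to the top of the opening. A 44 mm thick head sits across the top of both jambs, spanning the full outside width of the frame.


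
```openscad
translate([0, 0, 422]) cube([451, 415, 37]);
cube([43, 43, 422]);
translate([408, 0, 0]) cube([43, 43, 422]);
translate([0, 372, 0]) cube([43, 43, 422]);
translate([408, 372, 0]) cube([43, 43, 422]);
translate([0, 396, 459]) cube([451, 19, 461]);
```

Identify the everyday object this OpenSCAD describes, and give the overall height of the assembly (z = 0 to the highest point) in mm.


A chair. The overall height is 920 mm.

A slab on four corner posts with a tall panel at the back — a chair. The seat slab sits at z = 422 with thickness 37, and the 461 mm backrest starts at the seat top, so the overall height is 422 + 37 + 461 = 920 mm.


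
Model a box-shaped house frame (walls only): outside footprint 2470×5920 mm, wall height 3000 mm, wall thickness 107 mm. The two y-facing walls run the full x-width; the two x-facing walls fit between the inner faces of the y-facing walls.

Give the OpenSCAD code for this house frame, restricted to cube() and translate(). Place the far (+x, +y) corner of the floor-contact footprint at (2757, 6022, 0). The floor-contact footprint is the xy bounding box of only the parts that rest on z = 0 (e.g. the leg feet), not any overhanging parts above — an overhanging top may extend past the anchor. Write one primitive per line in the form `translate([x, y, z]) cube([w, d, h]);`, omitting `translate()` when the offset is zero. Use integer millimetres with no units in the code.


translate([287, 102, 0]) cube([2470, 107, 3000]);
translate([287, 5915, 0]) cube([2470, 107, 3000]);
translate([287, 209, 0]) cube([107, 5706, 3000]);
translate([2650, 209, 0]) cube([107, 5706, 3000]);


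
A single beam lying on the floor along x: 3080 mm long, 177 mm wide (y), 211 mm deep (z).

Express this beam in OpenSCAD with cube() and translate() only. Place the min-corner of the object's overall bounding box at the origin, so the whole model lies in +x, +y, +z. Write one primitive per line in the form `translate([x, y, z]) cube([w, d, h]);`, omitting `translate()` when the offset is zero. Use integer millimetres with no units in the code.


cube([3080, 177, 211]);


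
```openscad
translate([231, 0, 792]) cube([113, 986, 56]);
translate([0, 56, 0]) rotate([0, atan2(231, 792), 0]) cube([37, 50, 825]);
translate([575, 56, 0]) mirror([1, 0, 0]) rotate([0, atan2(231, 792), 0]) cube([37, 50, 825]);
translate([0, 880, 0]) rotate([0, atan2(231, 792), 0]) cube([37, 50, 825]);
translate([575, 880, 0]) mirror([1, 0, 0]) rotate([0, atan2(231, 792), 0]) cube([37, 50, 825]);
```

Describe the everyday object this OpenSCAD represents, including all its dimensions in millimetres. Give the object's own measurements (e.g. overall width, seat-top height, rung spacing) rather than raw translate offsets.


A sawhorse. A 113×986×56 mm beam (x, y, z) sits on two A-frame leg pairs. Each pair is two raked legs of 37×50 mm section (50 mm along y) splaying symmetrically in x. Each leg rises 792 mm vertically over 231 mm of horizontal reach and is 825 mm long along its own axis. Every leg's outer bottom edge rests on the floor and its outer top edge meets a bottom edge of the beam — the left legs (tilting toward +x) meet the beam's −x bottom edge, the right legs (their mirror images, tilting toward −x) meet its +x bottom edge — so the leg tops tuck under the beam, the beam's underside is 792 mm above the floor, and the feet are 575 mm apart outside-to-outside with the beam centred between them. The two leg pairs are set in 56 mm from either end of the beam.


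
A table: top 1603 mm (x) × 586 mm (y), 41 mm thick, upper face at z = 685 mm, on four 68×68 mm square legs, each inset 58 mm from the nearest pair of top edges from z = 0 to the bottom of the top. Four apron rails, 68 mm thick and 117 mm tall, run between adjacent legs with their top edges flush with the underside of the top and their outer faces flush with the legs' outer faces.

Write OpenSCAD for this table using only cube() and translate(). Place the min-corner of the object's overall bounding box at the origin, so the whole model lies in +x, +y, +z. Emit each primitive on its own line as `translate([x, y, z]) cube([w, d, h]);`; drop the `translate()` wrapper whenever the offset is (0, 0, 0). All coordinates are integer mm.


translate([0, 0, 644]) cube([1603, 586, 41]);
translate([58, 58, 0]) cube([68, 68, 644]);
translate([1477, 58, 0]) cube([68, 68, 644]);
translate([58, 460, 0]) cube([68, 68, 644]);
translate([1477, 460, 0]) cube([68, 68, 644]);
translate([126, 58, 527]) cube([1351, 68, 117]);
translate([126, 460, 527]) cube([1351, 68, 117]);
translate([58, 126, 527]) cube([68, 334, 117]);
translate([1477, 126, 527]) cube([68, 334, 117]);


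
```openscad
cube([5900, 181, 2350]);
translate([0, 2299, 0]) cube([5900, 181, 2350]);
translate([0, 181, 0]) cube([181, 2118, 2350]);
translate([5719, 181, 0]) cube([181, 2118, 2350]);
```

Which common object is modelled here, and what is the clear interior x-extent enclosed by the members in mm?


A house (or room) frame. The interior width is 5538 mm.

Four 2350 mm walls enclosing a rectangle with no floor or roof — a room or house frame. Outside width is 5900 mm and wall thickness is 181 mm, so the interior width is 5900 − 2 × 181 = 5538 mm.


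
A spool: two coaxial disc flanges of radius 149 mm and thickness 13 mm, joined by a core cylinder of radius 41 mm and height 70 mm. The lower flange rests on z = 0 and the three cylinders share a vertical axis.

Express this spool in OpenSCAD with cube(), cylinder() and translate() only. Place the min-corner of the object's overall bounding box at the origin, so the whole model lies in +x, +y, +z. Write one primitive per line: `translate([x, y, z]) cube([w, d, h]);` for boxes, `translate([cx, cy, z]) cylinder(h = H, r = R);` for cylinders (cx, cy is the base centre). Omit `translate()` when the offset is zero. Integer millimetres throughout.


translate([149, 149, 0]) cylinder(h = 13, r = 149);
translate([149, 149, 13]) cylinder(h = 70, r = 41);
translate([149, 149, 83]) cylinder(h = 13, r = 149);


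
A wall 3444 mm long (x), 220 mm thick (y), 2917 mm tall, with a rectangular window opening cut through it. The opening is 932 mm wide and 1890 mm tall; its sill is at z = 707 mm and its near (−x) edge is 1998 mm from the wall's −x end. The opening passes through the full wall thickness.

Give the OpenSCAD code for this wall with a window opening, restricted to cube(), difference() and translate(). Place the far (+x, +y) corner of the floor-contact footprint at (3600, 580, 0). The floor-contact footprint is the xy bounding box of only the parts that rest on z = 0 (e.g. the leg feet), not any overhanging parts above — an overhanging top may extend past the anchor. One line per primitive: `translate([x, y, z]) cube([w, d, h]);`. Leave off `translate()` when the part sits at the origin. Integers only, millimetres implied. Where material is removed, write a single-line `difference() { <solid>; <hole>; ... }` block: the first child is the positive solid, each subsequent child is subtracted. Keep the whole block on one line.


difference() { translate([156, 360, 0]) cube([3444, 220, 2917]); translate([2154, 360, 707]) cube([932, 220, 1890]); }


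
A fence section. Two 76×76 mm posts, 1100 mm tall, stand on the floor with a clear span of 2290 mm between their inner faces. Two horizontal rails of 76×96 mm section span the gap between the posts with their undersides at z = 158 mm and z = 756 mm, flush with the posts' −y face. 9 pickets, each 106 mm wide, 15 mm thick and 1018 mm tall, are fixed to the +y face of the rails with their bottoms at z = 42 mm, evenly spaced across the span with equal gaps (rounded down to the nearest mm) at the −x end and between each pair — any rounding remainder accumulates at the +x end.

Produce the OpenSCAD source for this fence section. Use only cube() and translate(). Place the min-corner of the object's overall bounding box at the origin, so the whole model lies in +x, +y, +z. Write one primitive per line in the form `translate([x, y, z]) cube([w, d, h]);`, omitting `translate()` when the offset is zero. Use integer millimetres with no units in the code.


cube([76, 76, 1100]);
translate([2366, 0, 0]) cube([76, 76, 1100]);
translate([76, 0, 158]) cube([2290, 76, 96]);
translate([76, 0, 756]) cube([2290, 76, 96]);
translate([209, 76, 42]) cube([106, 15, 1018]);
translate([448, 76, 42]) cube([106, 15, 1018]);
translate([687, 76, 42]) cube([106, 15, 1018]);
translate([926, 76, 42]) cube([106, 15, 1018]);
translate([1165, 76, 42]) cube([106, 15, 1018]);
translate([1404, 76, 42]) cube([106, 15, 1018]);
translate([1643, 76, 42]) cube([106, 15, 1018]);
translate([1882, 76, 42]) cube([106, 15, 1018]);
translate([2121, 76, 42]) cube([106, 15, 1018]);


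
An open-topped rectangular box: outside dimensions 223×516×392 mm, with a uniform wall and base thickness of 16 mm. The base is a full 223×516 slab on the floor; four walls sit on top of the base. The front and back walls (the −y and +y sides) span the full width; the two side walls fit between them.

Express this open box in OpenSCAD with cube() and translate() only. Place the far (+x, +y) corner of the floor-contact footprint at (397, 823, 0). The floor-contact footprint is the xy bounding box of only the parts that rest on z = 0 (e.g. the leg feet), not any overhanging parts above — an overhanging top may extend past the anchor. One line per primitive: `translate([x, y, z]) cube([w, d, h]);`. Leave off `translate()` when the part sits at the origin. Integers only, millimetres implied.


translate([174, 307, 0]) cube([223, 516, 16]);
translate([174, 307, 16]) cube([223, 16, 376]);
translate([174, 807, 16]) cube([223, 16, 376]);
translate([174, 323, 16]) cube([16, 484, 376]);
translate([381, 323, 16]) cube([16, 484, 376]);


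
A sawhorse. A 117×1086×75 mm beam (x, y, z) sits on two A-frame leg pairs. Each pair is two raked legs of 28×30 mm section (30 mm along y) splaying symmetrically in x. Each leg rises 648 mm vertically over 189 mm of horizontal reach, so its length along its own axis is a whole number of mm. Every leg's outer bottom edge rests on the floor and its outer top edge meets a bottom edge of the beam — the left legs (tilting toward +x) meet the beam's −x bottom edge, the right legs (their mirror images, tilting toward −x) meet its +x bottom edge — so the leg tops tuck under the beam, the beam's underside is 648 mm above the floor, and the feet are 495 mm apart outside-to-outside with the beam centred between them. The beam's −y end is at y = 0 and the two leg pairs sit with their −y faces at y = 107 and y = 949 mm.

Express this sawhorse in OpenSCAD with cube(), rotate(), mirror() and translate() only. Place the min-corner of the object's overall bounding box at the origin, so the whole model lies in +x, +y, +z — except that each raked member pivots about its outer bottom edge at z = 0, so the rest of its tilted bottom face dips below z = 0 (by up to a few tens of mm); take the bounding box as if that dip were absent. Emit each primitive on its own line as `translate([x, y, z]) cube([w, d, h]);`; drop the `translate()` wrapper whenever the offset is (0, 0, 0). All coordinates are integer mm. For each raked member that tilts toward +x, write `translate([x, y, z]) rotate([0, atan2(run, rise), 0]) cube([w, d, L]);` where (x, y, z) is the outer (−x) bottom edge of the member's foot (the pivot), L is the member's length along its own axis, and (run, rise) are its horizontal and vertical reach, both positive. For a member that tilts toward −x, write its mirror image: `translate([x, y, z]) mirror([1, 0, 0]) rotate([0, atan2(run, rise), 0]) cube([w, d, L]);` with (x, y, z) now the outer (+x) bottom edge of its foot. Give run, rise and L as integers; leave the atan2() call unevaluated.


translate([189, 0, 648]) cube([117, 1086, 75]);
translate([0, 107, 0]) rotate([0, atan2(189, 648), 0]) cube([28, 30, 675]);
translate([495, 107, 0]) mirror([1, 0, 0]) rotate([0, atan2(189, 648), 0]) cube([28, 30, 675]);
translate([0, 949, 0]) rotate([0, atan2(189, 648), 0]) cube([28, 30, 675]);
translate([495, 949, 0]) mirror([1, 0, 0]) rotate([0, atan2(189, 648), 0]) cube([28, 30, 675]);


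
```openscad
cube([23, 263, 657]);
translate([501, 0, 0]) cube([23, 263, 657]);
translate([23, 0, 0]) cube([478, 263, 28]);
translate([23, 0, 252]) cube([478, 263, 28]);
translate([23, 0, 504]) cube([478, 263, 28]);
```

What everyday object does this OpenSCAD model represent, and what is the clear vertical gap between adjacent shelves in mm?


A bookshelf. The clear shelf gap is 224 mm.

Two tall side panels with 3 horizontal boards between them — a bookshelf. The first two shelf undersides are at z = 0 and z = 252; with shelf thickness 28, the clear gap is 252 − 0 − 28 = 224 mm.


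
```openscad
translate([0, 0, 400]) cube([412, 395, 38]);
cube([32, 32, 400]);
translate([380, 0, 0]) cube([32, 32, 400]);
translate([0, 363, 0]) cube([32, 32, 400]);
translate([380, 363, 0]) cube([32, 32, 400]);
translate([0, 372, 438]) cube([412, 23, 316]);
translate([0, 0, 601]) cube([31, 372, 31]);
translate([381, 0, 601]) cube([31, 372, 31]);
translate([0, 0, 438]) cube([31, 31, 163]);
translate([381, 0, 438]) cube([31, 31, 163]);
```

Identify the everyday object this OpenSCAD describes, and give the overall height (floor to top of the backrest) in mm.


A chair. The overall height is 754 mm.

A slab on four corner posts with a tall panel at the back — a chair. The seat slab sits at z = 400 with thickness 38, and the 316 mm backrest starts at the seat top, so the overall height is 400 + 38 + 316 = 754 mm.


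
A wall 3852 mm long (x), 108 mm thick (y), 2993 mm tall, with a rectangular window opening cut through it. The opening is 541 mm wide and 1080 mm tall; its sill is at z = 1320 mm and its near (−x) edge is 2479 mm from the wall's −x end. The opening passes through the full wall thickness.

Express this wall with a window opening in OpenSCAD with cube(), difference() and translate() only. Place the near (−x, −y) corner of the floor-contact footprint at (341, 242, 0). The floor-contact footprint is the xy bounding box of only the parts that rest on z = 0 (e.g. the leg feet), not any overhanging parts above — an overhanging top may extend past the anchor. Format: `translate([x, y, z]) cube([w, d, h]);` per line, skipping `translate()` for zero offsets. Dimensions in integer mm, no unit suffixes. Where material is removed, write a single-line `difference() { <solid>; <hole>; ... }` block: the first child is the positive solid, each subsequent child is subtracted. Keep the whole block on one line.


difference() { translate([341, 242, 0]) cube([3852, 108, 2993]); translate([2820, 242, 1320]) cube([541, 108, 1080]); }


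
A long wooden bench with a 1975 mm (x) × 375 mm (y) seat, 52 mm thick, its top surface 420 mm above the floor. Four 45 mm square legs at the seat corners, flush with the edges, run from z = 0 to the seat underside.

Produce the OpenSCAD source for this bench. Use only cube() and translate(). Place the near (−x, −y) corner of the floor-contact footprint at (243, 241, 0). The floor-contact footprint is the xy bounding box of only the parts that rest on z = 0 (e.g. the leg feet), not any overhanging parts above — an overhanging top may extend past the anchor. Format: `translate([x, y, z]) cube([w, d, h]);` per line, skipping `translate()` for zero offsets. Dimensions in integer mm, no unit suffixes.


translate([243, 241, 368]) cube([1975, 375, 52]);
translate([243, 241, 0]) cube([45, 45, 368]);
translate([243, 571, 0]) cube([45, 45, 368]);
translate([2173, 241, 0]) cube([45, 45, 368]);
translate([2173, 571, 0]) cube([45, 45, 368]);


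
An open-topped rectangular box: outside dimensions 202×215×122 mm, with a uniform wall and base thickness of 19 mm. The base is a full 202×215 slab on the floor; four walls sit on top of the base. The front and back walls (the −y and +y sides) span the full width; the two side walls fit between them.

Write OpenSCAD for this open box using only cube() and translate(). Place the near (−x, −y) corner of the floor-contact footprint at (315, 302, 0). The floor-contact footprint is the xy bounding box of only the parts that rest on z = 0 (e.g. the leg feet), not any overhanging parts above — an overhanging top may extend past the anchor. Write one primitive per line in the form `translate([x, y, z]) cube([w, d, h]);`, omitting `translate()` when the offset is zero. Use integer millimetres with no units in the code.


translate([315, 302, 0]) cube([202, 215, 19]);
translate([315, 302, 19]) cube([202, 19, 103]);
translate([315, 498, 19]) cube([202, 19, 103]);
translate([315, 321, 19]) cube([19, 177, 103]);
translate([498, 321, 19]) cube([19, 177, 103]);


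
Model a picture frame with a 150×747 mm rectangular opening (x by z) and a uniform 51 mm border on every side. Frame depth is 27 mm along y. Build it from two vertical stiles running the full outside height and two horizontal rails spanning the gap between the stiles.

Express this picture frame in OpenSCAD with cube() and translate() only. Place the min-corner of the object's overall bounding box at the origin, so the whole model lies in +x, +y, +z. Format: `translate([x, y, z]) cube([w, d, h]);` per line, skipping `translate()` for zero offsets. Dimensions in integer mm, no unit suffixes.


cube([51, 27, 849]);
translate([201, 0, 0]) cube([51, 27, 849]);
translate([51, 0, 0]) cube([150, 27, 51]);
translate([51, 0, 798]) cube([150, 27, 51]);


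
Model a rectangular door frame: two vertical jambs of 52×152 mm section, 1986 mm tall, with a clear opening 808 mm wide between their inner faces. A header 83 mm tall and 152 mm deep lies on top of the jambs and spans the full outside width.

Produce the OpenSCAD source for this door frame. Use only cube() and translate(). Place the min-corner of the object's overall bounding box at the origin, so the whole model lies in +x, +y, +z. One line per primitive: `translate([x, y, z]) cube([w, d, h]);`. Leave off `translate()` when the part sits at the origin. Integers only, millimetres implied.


cube([52, 152, 1986]);
translate([860, 0, 0]) cube([52, 152, 1986]);
translate([0, 0, 1986]) cube([912, 152, 83]);
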